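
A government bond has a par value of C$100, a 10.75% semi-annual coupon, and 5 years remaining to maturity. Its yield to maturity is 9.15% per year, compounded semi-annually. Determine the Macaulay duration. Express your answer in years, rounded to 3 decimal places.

4.030 years

Periodic yield y = 0.04575. Discount each cash flow and weight by its period:
  t   CF        PV=CF/(1+0.04575)^t    t·PV
  1        5.375         5.1399         5.1399
  2        5.375         4.9150         9.8300
  3        5.375         4.7000        14.0999
  4        5.375         4.4944        17.9774
  5        5.375         4.2977        21.4886
  6        5.375         4.1097        24.6583
  7        5.375         3.9299        27.5094
  8        5.375         3.7580        30.0639
  9        5.375         3.5936        32.3422
  10     105.375        67.3688       673.6881
  Σ                    106.3069       856.7977
Price P = Σ PV = 106.3069.
Macaulay duration = Σ(t·PV) / P = 856.7977 / 106.3069 = 8.05966 half-year periods.
In years: 8.05966 / 2 = 4.02983 years.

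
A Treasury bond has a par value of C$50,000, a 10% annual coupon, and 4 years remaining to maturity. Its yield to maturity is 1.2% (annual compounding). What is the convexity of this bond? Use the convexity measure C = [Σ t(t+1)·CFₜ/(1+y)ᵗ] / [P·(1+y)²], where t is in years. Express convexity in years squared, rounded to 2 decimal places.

With y = 0.012:
  t   CF        PV=CF/(1+0.012)^t    t·PV        t(t+1)·PV
  1     5,000.00     4,940.7115     4,940.7115       9,881.4229
  2     5,000.00     4,882.1260     9,764.2519      29,292.7557
  3     5,000.00     4,824.2351    14,472.7054      57,890.8216
  4    55,000.00    52,437.3384   209,749.3535   1,048,746.7673
  Σ                 67,084.4109   238,927.0222   1,145,811.7675
P = 67,084.4109.
Convexity = Σ t(t+1)·PV / [P·(1+y)²] = 1,145,811.7675 / (67,084.4109 × 1.024144) = 16.67749.

16.68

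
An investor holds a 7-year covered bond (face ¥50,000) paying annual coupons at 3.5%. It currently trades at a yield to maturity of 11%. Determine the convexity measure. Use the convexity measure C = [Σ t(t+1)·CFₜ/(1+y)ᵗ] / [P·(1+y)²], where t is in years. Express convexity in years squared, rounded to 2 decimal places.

38.07

With y = 0.11:
  t   CF        PV=CF/(1+0.11)^t    t·PV        t(t+1)·PV
  1     1,750.00     1,576.5766     1,576.5766       3,153.1532
  2     1,750.00     1,420.3393     2,840.6785       8,522.0355
  3     1,750.00     1,279.5849     3,838.7548      15,355.0190
  4     1,750.00     1,152.7792     4,611.1168      23,055.5841
  5     1,750.00     1,038.5398     5,192.6991      31,156.1947
  6     1,750.00       935.6215     5,613.7288      39,296.1015
  7    51,750.00    24,925.8228   174,480.7593   1,395,846.0748
  Σ                 32,329.2640   198,154.3139   1,516,384.1627
P = 32,329.2640.
Convexity = Σ t(t+1)·PV / [P·(1+y)²] = 1,516,384.1627 / (32,329.2640 × 1.232100) = 38.06865.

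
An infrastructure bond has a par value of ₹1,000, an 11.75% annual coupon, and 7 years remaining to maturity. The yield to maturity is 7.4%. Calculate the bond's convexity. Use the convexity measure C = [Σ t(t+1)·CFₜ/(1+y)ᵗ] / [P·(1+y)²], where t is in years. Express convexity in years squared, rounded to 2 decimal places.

33.37

With y = 0.074:
  t   CF        PV=CF/(1+0.074)^t    t·PV        t(t+1)·PV
  1       117.50       109.4041       109.4041         218.8082
  2       117.50       101.8660       203.7320         611.1961
  3       117.50        94.8473       284.5419       1,138.1677
  4       117.50        88.3122       353.2488       1,766.2442
  5       117.50        82.2274       411.1369       2,466.8214
  6       117.50        76.5618       459.3708       3,215.5959
  7     1,117.50       677.9811     4,745.8674      37,966.9394
  Σ                  1,231.1999     6,567.3021      47,383.7729
P = 1,231.1999.
Convexity = Σ t(t+1)·PV / [P·(1+y)²] = 47,383.7729 / (1,231.1999 × 1.153476) = 33.36511.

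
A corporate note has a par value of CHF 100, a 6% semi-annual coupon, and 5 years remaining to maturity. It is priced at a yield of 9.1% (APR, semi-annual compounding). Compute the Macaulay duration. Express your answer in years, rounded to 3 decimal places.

4.344 years

Periodic yield y = 0.0455. Discount each cash flow and weight by its period:
  t   CF        PV=CF/(1+0.0455)^t    t·PV
  1         3.00         2.8694         2.8694
  2         3.00         2.7446         5.4891
  3         3.00         2.6251         7.8754
  4         3.00         2.5109        10.0435
  5         3.00         2.4016        12.0080
  6         3.00         2.2971        13.7825
  7         3.00         2.1971        15.3798
  8         3.00         2.1015        16.8120
  9         3.00         2.0100        18.0904
  10      103.00        66.0080       660.0804
  Σ                     87.7654       762.4305
Price P = Σ PV = 87.7654.
Macaulay duration = Σ(t·PV) / P = 762.4305 / 87.7654 = 8.68714 half-year periods.
In years: 8.68714 / 2 = 4.34357 years.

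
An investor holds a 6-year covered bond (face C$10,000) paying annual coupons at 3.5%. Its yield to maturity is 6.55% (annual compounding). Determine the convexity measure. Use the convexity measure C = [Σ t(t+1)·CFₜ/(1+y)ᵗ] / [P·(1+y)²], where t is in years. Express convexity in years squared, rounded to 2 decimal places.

32.66

With y = 0.0655:
  t   CF        PV=CF/(1+0.0655)^t    t·PV        t(t+1)·PV
  1       350.00       328.4843       328.4843         656.9686
  2       350.00       308.2912       616.5824       1,849.7472
  3       350.00       289.3395       868.0184       3,472.0736
  4       350.00       271.5528     1,086.2111       5,431.0553
  5       350.00       254.8595     1,274.2973       7,645.7841
  6    10,350.00     7,073.2601    42,439.5603     297,076.9222
  Σ                  8,525.7872    46,613.1538     316,132.5510
P = 8,525.7872.
Convexity = Σ t(t+1)·PV / [P·(1+y)²] = 316,132.5510 / (8,525.7872 × 1.135290) = 32.66088.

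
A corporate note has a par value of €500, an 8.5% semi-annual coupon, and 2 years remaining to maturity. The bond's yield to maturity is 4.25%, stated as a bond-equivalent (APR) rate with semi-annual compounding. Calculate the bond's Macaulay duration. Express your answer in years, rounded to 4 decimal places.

1.8861 years

Periodic yield y = 0.02125. Discount each cash flow and weight by its period:
  t   CF        PV=CF/(1+0.02125)^t    t·PV
  1        21.25        20.8078        20.8078
  2        21.25        20.3749        40.7497
  3        21.25        19.9509        59.8527
  4       521.25       479.2011     1,916.8043
  Σ                    540.3347     2,038.2146
Price P = Σ PV = 540.3347.
Macaulay duration = Σ(t·PV) / P = 2,038.2146 / 540.3347 = 3.77213 half-year periods.
In years: 3.77213 / 2 = 1.88607 years.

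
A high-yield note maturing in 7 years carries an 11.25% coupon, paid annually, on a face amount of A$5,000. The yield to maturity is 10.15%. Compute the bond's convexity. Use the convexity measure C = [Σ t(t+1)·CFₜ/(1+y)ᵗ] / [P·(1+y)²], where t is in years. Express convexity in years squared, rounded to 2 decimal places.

With y = 0.1015:
  t   CF        PV=CF/(1+0.1015)^t    t·PV        t(t+1)·PV
  1       562.50       510.6673       510.6673       1,021.3345
  2       562.50       463.6108       927.2216       2,781.6647
  3       562.50       420.8904     1,262.6712       5,050.6848
  4       562.50       382.1066     1,528.4263       7,642.1317
  5       562.50       346.8966     1,734.4829      10,406.8974
  6       562.50       314.9311     1,889.5865      13,227.1052
  7     5,562.50     2,827.3431    19,791.4017     158,331.2136
  Σ                  5,266.4458    27,644.4574     198,461.0319
P = 5,266.4458.
Convexity = Σ t(t+1)·PV / [P·(1+y)²] = 198,461.0319 / (5,266.4458 × 1.213302) = 31.05908.

31.06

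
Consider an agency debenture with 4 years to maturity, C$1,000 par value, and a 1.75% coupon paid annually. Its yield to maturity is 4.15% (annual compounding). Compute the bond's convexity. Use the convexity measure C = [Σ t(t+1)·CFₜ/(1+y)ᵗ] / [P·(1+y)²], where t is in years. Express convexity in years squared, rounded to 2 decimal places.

With y = 0.0415:
  t   CF        PV=CF/(1+0.0415)^t    t·PV        t(t+1)·PV
  1        17.50        16.8027        16.8027          33.6054
  2        17.50        16.1332        32.2663          96.7990
  3        17.50        15.4903        46.4709         185.8838
  4     1,017.50       864.7634     3,459.0538      17,295.2688
  Σ                    913.1896     3,554.5937      17,611.5569
P = 913.1896.
Convexity = Σ t(t+1)·PV / [P·(1+y)²] = 17,611.5569 / (913.1896 × 1.084722) = 17.77945.

17.78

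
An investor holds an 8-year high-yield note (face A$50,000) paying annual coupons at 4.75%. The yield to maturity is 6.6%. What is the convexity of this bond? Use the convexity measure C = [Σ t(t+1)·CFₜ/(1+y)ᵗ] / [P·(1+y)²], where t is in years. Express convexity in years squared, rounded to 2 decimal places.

With y = 0.066:
  t   CF        PV=CF/(1+0.066)^t    t·PV        t(t+1)·PV
  1     2,375.00     2,227.9550     2,227.9550       4,455.9099
  2     2,375.00     2,090.0140     4,180.0281      12,540.0843
  3     2,375.00     1,960.6136     5,881.8407      23,527.3626
  4     2,375.00     1,839.2247     7,356.8989      36,784.4944
  5     2,375.00     1,725.3515     8,626.7576      51,760.5456
  6     2,375.00     1,618.5286     9,711.1718      67,978.2024
  7     2,375.00     1,518.3195    10,628.2368      85,025.8942
  8    52,375.00    31,409.8888   251,279.1102   2,261,511.9914
  Σ                 44,389.8957   299,891.9989   2,543,584.4848
P = 44,389.8957.
Convexity = Σ t(t+1)·PV / [P·(1+y)²] = 2,543,584.4848 / (44,389.8957 × 1.136356) = 50.42520.

50.43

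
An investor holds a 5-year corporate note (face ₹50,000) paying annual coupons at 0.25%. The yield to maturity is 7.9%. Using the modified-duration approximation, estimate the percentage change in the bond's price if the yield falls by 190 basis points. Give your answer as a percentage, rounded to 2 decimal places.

+8.75%

Periodic yield y = 0.079. Modified duration first:
  t   CF        PV=CF/(1+0.079)^t    t·PV
  1       125.00       115.8480       115.8480
  2       125.00       107.3661       214.7322
  3       125.00        99.5052       298.5155
  4       125.00        92.2198       368.8792
  5    50,125.00    34,272.6087   171,363.0434
  Σ                 34,687.5478   172,361.0183
P = 34,687.5478; D_Mac = 4.96896 yrs; D_mod = 4.96896/(1+0.079) = 4.60515 yrs.
ΔP/P ≈ -D_mod · Δy = -4.60515 × (-0.019) = +0.087498 = +8.7498%.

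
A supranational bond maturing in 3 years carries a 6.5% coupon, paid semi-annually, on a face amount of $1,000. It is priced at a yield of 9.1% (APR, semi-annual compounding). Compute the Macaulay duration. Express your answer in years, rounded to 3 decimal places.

Periodic yield y = 0.0455. Discount each cash flow and weight by its period:
  t   CF        PV=CF/(1+0.0455)^t    t·PV
  1        32.50        31.0856        31.0856
  2        32.50        29.7328        59.4655
  3        32.50        28.4388        85.3164
  4        32.50        27.2011       108.8046
  5        32.50        26.0174       130.0868
  6     1,032.50       790.5800     4,743.4802
  Σ                    933.0557     5,158.2391
Price P = Σ PV = 933.0557.
Macaulay duration = Σ(t·PV) / P = 5,158.2391 / 933.0557 = 5.52833 half-year periods.
In years: 5.52833 / 2 = 2.76416 years.

2.764 years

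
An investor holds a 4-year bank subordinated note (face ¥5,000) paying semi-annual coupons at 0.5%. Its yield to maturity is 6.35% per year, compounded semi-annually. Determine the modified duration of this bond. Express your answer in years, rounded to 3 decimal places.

Periodic yield y = 0.03175. First find Macaulay duration:
  t   CF        PV=CF/(1+0.03175)^t    t·PV
  1        12.50        12.1153        12.1153
  2        12.50        11.7425        23.4850
  3        12.50        11.3812        34.1435
  4        12.50        11.0309        44.1237
  5        12.50        10.6915        53.4574
  6        12.50        10.3625        62.1748
  7        12.50        10.0436        70.3051
  8     5,012.50     3,903.5394    31,228.3151
  Σ                  3,980.9068    31,528.1199
P = 3,980.9068; Macaulay duration = 31,528.1199 / 3,980.9068 = 7.91983 half-year periods = 3.95992 years.
Modified duration = D_Mac / (1 + y) = 3.95992 / 1.03175 = 3.83806 years.

3.838 years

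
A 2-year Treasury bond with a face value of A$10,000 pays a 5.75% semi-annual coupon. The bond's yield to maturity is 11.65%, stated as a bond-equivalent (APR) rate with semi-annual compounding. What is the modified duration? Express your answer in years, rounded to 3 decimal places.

1.807 years

Periodic yield y = 0.05825. First find Macaulay duration:
  t   CF        PV=CF/(1+0.05825)^t    t·PV
  1       287.50       271.6749       271.6749
  2       287.50       256.7209       513.4419
  3       287.50       242.5901       727.7702
  4    10,287.50     8,202.6983    32,810.7933
  Σ                  8,973.6843    34,323.6803
P = 8,973.6843; Macaulay duration = 34,323.6803 / 8,973.6843 = 3.82493 half-year periods = 1.91246 years.
Modified duration = D_Mac / (1 + y) = 1.91246 / 1.05825 = 1.80719 years.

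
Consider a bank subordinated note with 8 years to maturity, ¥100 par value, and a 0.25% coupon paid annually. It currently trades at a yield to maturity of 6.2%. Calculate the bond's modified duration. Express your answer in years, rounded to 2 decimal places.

7.45 years

Periodic yield y = 0.062. First find Macaulay duration:
  t   CF        PV=CF/(1+0.062)^t    t·PV
  1         0.25         0.2354         0.2354
  2         0.25         0.2217         0.4433
  3         0.25         0.2087         0.6262
  4         0.25         0.1965         0.7861
  5         0.25         0.1851         0.9253
  6         0.25         0.1743         1.0455
  7         0.25         0.1641         1.1486
  8       100.25        61.9567       495.6536
  Σ                     63.3424       500.8641
P = 63.3424; Macaulay duration = 500.8641 / 63.3424 = 7.90724 years.
Modified duration = D_Mac / (1 + y) = 7.90724 / 1.062 = 7.44562 years.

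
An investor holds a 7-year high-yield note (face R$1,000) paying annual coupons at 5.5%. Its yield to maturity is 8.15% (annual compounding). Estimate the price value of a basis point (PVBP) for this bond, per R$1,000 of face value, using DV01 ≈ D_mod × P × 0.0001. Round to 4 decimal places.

Periodic yield y = 0.0815.
  t   CF        PV=CF/(1+0.0815)^t    t·PV
  1        55.00        50.8553        50.8553
  2        55.00        47.0229        94.0459
  3        55.00        43.4794       130.4381
  4        55.00        40.2028       160.8113
  5        55.00        37.1732       185.8661
  6        55.00        34.3719       206.2314
  7     1,055.00       609.6306     4,267.4145
  Σ                    862.7362     5,095.6625
P = 862.7362; D_Mac = 5.90640 yrs; D_mod = 5.46130 yrs.
DV01 ≈ 5.46130 × 862.7362 × 0.0001 = 0.471166.

R$0.4712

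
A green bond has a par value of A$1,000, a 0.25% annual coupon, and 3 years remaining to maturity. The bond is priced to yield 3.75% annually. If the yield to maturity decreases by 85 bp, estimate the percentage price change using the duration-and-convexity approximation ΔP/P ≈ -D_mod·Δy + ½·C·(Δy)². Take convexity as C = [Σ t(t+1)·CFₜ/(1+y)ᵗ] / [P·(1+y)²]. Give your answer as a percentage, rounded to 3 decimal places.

With y = 0.0375:
  t   CF        PV=CF/(1+0.0375)^t    t·PV        t(t+1)·PV
  1         2.50         2.4096         2.4096           4.8193
  2         2.50         2.3225         4.6451          13.9353
  3     1,002.50       897.6769     2,693.0308      10,772.1232
  Σ                    902.4091     2,700.0855      10,790.8777
P = 902.4091; D_Mac = 2.99209 yrs; D_mod = 2.88394 yrs; C = 11.10905.
Duration effect: -2.88394 × (-0.0085) = +0.024513
Convexity effect: 0.5 × 11.10905 × (-0.0085)² = +0.0004013
ΔP/P ≈ +0.024513 + 0.0004013 = +0.024915 = +2.4915%.

+2.491%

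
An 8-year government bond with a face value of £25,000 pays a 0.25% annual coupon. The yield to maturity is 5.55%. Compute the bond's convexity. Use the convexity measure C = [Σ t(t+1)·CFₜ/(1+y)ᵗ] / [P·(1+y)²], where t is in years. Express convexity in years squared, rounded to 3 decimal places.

63.672

With y = 0.0555:
  t   CF        PV=CF/(1+0.0555)^t    t·PV        t(t+1)·PV
  1        62.50        59.2136        59.2136         118.4273
  2        62.50        56.1001       112.2002         336.6005
  3        62.50        53.1502       159.4507         637.8030
  4        62.50        50.3555       201.4221       1,007.1104
  5        62.50        47.7077       238.5387       1,431.2322
  6        62.50        45.1992       271.1951       1,898.3657
  7        62.50        42.8225       299.7577       2,398.0619
  8    25,062.50    16,268.9112   130,151.2896   1,171,361.6068
  Σ                 16,623.4602   131,493.0678   1,179,189.2077
P = 16,623.4602.
Convexity = Σ t(t+1)·PV / [P·(1+y)²] = 1,179,189.2077 / (16,623.4602 × 1.114080) = 63.67158.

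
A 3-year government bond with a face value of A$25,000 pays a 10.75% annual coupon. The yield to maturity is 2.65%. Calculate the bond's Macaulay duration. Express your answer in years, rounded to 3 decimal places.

2.747 years

Periodic yield y = 0.0265. Discount each cash flow and weight by its year:
  t   CF        PV=CF/(1+0.0265)^t    t·PV
  1     2,687.50     2,618.1198     2,618.1198
  2     2,687.50     2,550.5308     5,101.0615
  3    27,687.50    25,598.0500    76,794.1499
  Σ                 30,766.7006    84,513.3312
Price P = Σ PV = 30,766.7006.
Macaulay duration = Σ(t·PV) / P = 84,513.3312 / 30,766.7006 = 2.74691 years.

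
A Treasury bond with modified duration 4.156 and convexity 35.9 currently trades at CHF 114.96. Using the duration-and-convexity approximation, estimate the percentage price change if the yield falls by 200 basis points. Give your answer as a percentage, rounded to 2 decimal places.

Duration effect: -D_mod·Δy = -4.156 × (-0.02) = +0.083120
Convexity effect: ½·C·(Δy)² = 0.5 × 35.9 × (-0.02)² = +0.0071800
ΔP/P ≈ +0.083120 + 0.0071800 = +0.090300
= +9.0300%.

+9.03%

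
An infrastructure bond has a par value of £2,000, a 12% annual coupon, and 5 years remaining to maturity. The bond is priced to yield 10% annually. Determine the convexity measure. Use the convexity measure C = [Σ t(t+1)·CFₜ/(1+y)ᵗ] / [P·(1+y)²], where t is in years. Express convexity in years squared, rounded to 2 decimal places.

18.74

With y = 0.1:
  t   CF        PV=CF/(1+0.1)^t    t·PV        t(t+1)·PV
  1       240.00       218.1818       218.1818         436.3636
  2       240.00       198.3471       396.6942       1,190.0826
  3       240.00       180.3156       540.9467       2,163.7866
  4       240.00       163.9232       655.6929       3,278.4646
  5     2,240.00     1,390.8638     6,954.3188      41,725.9129
  Σ                  2,151.6315     8,765.8344      48,794.6104
P = 2,151.6315.
Convexity = Σ t(t+1)·PV / [P·(1+y)²] = 48,794.6104 / (2,151.6315 × 1.210000) = 18.74211.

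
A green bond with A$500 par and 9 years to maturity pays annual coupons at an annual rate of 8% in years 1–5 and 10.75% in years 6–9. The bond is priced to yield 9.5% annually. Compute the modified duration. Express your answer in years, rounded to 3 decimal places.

Periodic yield y = 0.095. First find Macaulay duration:
  t   CF        PV=CF/(1+0.095)^t    t·PV
  1        40.00        36.5297        36.5297
  2        40.00        33.3604        66.7209
  3        40.00        30.4662        91.3985
  4        40.00        27.8230       111.2919
  5        40.00        25.4091       127.0455
  6        53.75        31.1813       187.0876
  7        53.75        28.4760       199.3323
  8        53.75        26.0055       208.0441
  9       553.75       244.6733     2,202.0601
  Σ                    483.9245     3,229.5106
P = 483.9245; Macaulay duration = 3,229.5106 / 483.9245 = 6.67358 years.
Modified duration = D_Mac / (1 + y) = 6.67358 / 1.095 = 6.09460 years.

6.095 years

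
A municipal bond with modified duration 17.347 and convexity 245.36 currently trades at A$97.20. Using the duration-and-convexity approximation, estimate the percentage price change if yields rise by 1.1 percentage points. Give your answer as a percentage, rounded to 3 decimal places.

-17.597%

Duration effect: -D_mod·Δy = -17.347 × (+0.011) = -0.190817
Convexity effect: ½·C·(Δy)² = 0.5 × 245.36 × (0.011)² = +0.01484428
ΔP/P ≈ -0.190817 + 0.01484428 = -0.17597272
= -17.597272%.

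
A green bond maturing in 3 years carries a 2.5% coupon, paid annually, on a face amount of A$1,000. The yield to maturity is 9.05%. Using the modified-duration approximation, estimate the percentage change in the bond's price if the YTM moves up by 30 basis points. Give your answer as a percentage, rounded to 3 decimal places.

-0.803%

Periodic yield y = 0.0905. Modified duration first:
  t   CF        PV=CF/(1+0.0905)^t    t·PV
  1        25.00        22.9253        22.9253
  2        25.00        21.0227        42.0454
  3     1,025.00       790.3999     2,371.1996
  Σ                    834.3478     2,436.1703
P = 834.3478; D_Mac = 2.91985 yrs; D_mod = 2.91985/(1+0.0905) = 2.67753 yrs.
ΔP/P ≈ -D_mod · Δy = -2.67753 × (+0.003) = -0.008033 = -0.8033%.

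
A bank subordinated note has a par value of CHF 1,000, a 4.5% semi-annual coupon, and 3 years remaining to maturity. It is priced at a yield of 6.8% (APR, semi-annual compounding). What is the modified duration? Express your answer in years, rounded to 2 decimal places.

Periodic yield y = 0.034. First find Macaulay duration:
  t   CF        PV=CF/(1+0.034)^t    t·PV
  1        22.50        21.7602        21.7602
  2        22.50        21.0446        42.0893
  3        22.50        20.3526        61.0579
  4        22.50        19.6834        78.7336
  5        22.50        19.0362        95.1809
  6     1,022.50       836.6428     5,019.8569
  Σ                    938.5198     5,318.6788
P = 938.5198; Macaulay duration = 5,318.6788 / 938.5198 = 5.66709 half-year periods = 2.83355 years.
Modified duration = D_Mac / (1 + y) = 2.83355 / 1.034 = 2.74037 years.

2.74 years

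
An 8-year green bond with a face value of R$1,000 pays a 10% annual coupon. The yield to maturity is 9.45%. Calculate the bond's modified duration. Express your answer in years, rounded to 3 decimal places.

Periodic yield y = 0.0945. First find Macaulay duration:
  t   CF        PV=CF/(1+0.0945)^t    t·PV
  1       100.00        91.3659        91.3659
  2       100.00        83.4773       166.9546
  3       100.00        76.2698       228.8094
  4       100.00        69.6846       278.7385
  5       100.00        63.6680       318.3400
  6       100.00        58.1708       349.0251
  7       100.00        53.1483       372.0383
  8     1,100.00       534.1541     4,273.2327
  Σ                  1,029.9389     6,078.5046
P = 1,029.9389; Macaulay duration = 6,078.5046 / 1,029.9389 = 5.90181 years.
Modified duration = D_Mac / (1 + y) = 5.90181 / 1.0945 = 5.39224 years.

5.392 years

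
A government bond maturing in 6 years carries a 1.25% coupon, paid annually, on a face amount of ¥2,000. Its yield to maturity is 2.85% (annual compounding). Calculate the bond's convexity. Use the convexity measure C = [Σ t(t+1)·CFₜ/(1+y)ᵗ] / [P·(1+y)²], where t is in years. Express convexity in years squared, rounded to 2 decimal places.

With y = 0.0285:
  t   CF        PV=CF/(1+0.0285)^t    t·PV        t(t+1)·PV
  1        25.00        24.3072        24.3072          48.6145
  2        25.00        23.6337        47.2674         141.8021
  3        25.00        22.9788        68.9364         275.7455
  4        25.00        22.3420        89.3682         446.8408
  5        25.00        21.7229       108.6147         651.6881
  6     2,025.00     1,710.8000    10,264.8002      71,853.6016
  Σ                  1,825.7847    10,603.2940      73,418.2926
P = 1,825.7847.
Convexity = Σ t(t+1)·PV / [P·(1+y)²] = 73,418.2926 / (1,825.7847 × 1.057812) = 38.01422.

38.01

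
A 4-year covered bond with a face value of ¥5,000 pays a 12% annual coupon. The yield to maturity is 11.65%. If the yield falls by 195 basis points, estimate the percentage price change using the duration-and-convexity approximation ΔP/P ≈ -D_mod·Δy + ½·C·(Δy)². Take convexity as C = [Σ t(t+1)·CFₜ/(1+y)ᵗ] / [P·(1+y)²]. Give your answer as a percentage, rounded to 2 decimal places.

+6.19%

With y = 0.1165:
  t   CF        PV=CF/(1+0.1165)^t    t·PV        t(t+1)·PV
  1       600.00       537.3936       537.3936       1,074.7873
  2       600.00       481.3199       962.6398       2,887.9193
  3       600.00       431.0971     1,293.2912       5,173.1648
  4     5,600.00     3,603.7372    14,414.9490      72,074.7448
  Σ                  5,053.5478    17,208.2735      81,210.6161
P = 5,053.5478; D_Mac = 3.40519 yrs; D_mod = 3.04988 yrs; C = 12.89137.
Duration effect: -3.04988 × (-0.0195) = +0.059473
Convexity effect: 0.5 × 12.89137 × (-0.0195)² = +0.0024510
ΔP/P ≈ +0.059473 + 0.0024510 = +0.061924 = +6.1924%.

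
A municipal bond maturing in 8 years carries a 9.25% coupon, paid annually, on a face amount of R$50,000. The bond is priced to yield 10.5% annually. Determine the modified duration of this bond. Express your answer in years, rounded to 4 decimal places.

Periodic yield y = 0.105. First find Macaulay duration:
  t   CF        PV=CF/(1+0.105)^t    t·PV
  1     4,625.00     4,185.5204     4,185.5204
  2     4,625.00     3,787.8012     7,575.6025
  3     4,625.00     3,427.8744    10,283.6233
  4     4,625.00     3,102.1488    12,408.5952
  5     4,625.00     2,807.3745    14,036.8724
  6     4,625.00     2,540.6104    15,243.6623
  7     4,625.00     2,299.1949    16,094.3644
  8    54,625.00    24,574.9830   196,599.8639
  Σ                 46,725.5076   276,428.1043
P = 46,725.5076; Macaulay duration = 276,428.1043 / 46,725.5076 = 5.91600 years.
Modified duration = D_Mac / (1 + y) = 5.91600 / 1.105 = 5.35385 years.

5.3538 years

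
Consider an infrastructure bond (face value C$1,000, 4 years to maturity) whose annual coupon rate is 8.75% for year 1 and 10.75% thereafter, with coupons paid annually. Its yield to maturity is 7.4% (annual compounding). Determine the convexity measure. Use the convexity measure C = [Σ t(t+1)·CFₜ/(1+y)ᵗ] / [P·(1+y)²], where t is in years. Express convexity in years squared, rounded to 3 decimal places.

14.592

With y = 0.074:
  t   CF        PV=CF/(1+0.074)^t    t·PV        t(t+1)·PV
  1        87.50        81.4711        81.4711         162.9423
  2       107.50        93.1966       186.3931         559.1794
  3       107.50        86.7752       260.3256       1,041.3024
  4     1,107.50       832.3895     3,329.5581      16,647.7906
  Σ                  1,093.8324     3,857.7480      18,411.2147
P = 1,093.8324.
Convexity = Σ t(t+1)·PV / [P·(1+y)²] = 18,411.2147 / (1,093.8324 × 1.153476) = 14.59228.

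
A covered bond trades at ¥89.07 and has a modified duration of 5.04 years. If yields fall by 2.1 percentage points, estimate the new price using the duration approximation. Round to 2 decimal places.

¥98.50

Duration approximation: ΔP/P ≈ -D_mod · Δy = -5.04 × (-0.021) = +0.105840.
New price ≈ 89.07 × (1 + 0.105840) = 98.4971688.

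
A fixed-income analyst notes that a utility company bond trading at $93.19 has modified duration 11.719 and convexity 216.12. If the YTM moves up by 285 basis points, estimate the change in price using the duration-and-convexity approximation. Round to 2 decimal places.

Duration effect: -D_mod·Δy = -11.719 × (+0.0285) = -0.3339915
Convexity effect: ½·C·(Δy)² = 0.5 × 216.12 × (0.0285)² = +0.087771735
ΔP/P ≈ -0.3339915 + 0.087771735 = -0.246219765
ΔP ≈ 93.19 × (-0.246219765) = -22.94521990035.

-$22.95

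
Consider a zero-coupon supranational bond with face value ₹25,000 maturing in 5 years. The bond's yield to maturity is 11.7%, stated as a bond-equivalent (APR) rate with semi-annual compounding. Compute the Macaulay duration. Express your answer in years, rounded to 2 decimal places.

5.00 years

A zero-coupon bond has a single cash flow at maturity, so its Macaulay duration equals its maturity: 5 years.
(Equivalently: 10 semi-annual periods ÷ 2 = 5 years.)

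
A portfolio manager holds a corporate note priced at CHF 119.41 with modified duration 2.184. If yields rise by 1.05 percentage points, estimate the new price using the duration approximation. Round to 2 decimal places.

Duration approximation: ΔP/P ≈ -D_mod · Δy = -2.184 × (+0.0105) = -0.022932.
New price ≈ 119.41 × (1 - 0.022932) = 116.67168988.

CHF 116.67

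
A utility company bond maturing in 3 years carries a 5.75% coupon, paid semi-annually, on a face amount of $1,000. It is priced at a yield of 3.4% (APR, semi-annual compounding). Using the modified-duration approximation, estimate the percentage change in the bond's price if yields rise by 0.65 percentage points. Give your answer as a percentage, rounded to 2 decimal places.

-1.79%

Periodic yield y = 0.017. Modified duration first:
  t   CF        PV=CF/(1+0.017)^t    t·PV
  1        28.75        28.2694        28.2694
  2        28.75        27.7969        55.5937
  3        28.75        27.3322        81.9967
  4        28.75        26.8753       107.5014
  5        28.75        26.4261       132.1305
  6     1,028.75       929.7884     5,578.7305
  Σ                  1,066.4884     5,984.2222
P = 1,066.4884; D_Mac = 5.61115 half-year periods = 2.80557 yrs; D_mod = 2.80557/(1+0.017) = 2.75868 yrs.
ΔP/P ≈ -D_mod · Δy = -2.75868 × (+0.0065) = -0.017931 = -1.7931%.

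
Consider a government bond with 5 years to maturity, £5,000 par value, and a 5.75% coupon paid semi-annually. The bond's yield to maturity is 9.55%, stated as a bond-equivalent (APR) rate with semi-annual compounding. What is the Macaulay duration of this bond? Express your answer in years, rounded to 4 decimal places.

Periodic yield y = 0.04775. Discount each cash flow and weight by its period:
  t   CF        PV=CF/(1+0.04775)^t    t·PV
  1       143.75       137.1988       137.1988
  2       143.75       130.9461       261.8922
  3       143.75       124.9784       374.9351
  4       143.75       119.2826       477.1305
  5       143.75       113.8465       569.2323
  6       143.75       108.6580       651.9482
  7       143.75       103.7061       725.9425
  8       143.75        98.9798       791.8383
  9       143.75        94.4689       850.2200
  10    5,143.75     3,226.2882    32,262.8818
  Σ                  4,258.3532    37,103.2196
Price P = Σ PV = 4,258.3532.
Macaulay duration = Σ(t·PV) / P = 37,103.2196 / 4,258.3532 = 8.71304 half-year periods.
In years: 8.71304 / 2 = 4.35652 years.

4.3565 years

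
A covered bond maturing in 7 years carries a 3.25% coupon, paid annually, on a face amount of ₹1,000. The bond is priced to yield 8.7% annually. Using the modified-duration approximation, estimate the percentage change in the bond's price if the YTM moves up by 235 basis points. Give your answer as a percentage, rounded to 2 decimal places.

-13.49%

Periodic yield y = 0.087. Modified duration first:
  t   CF        PV=CF/(1+0.087)^t    t·PV
  1        32.50        29.8988        29.8988
  2        32.50        27.5058        55.0116
  3        32.50        25.3043        75.9130
  4        32.50        23.2790        93.1162
  5        32.50        21.4159       107.0793
  6        32.50        19.7018       118.2109
  7     1,032.50       575.8154     4,030.7076
  Σ                    722.9210     4,509.9373
P = 722.9210; D_Mac = 6.23849 yrs; D_mod = 6.23849/(1+0.087) = 5.73918 yrs.
ΔP/P ≈ -D_mod · Δy = -5.73918 × (+0.0235) = -0.134871 = -13.4871%.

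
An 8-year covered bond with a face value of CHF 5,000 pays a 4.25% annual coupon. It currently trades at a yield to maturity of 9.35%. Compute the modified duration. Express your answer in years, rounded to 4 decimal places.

Periodic yield y = 0.0935. First find Macaulay duration:
  t   CF        PV=CF/(1+0.0935)^t    t·PV
  1       212.50       194.3301       194.3301
  2       212.50       177.7139       355.4278
  3       212.50       162.5184       487.5552
  4       212.50       148.6222       594.4889
  5       212.50       135.9143       679.5713
  6       212.50       124.2929       745.7572
  7       212.50       113.6652       795.6562
  8     5,212.50     2,549.7392    20,397.9140
  Σ                  3,606.7962    24,250.7007
P = 3,606.7962; Macaulay duration = 24,250.7007 / 3,606.7962 = 6.72361 years.
Modified duration = D_Mac / (1 + y) = 6.72361 / 1.0935 = 6.14871 years.

6.1487 years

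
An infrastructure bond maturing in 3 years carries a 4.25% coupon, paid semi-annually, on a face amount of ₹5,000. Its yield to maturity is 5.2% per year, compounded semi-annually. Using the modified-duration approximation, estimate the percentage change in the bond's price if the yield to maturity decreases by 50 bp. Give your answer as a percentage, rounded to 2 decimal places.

Periodic yield y = 0.026. Modified duration first:
  t   CF        PV=CF/(1+0.026)^t    t·PV
  1       106.25       103.5575       103.5575
  2       106.25       100.9332       201.8665
  3       106.25        98.3755       295.1264
  4       106.25        95.8825       383.5301
  5       106.25        93.4528       467.2638
  6     5,106.25     4,377.4169    26,264.5013
  Σ                  4,869.6184    27,715.8457
P = 4,869.6184; D_Mac = 5.69158 half-year periods = 2.84579 yrs; D_mod = 2.84579/(1+0.026) = 2.77368 yrs.
ΔP/P ≈ -D_mod · Δy = -2.77368 × (-0.005) = +0.013868 = +1.3868%.

+1.39%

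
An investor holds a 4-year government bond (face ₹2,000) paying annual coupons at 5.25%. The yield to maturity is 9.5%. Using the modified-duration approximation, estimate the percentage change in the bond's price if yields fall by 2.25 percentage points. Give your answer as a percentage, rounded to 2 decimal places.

Periodic yield y = 0.095. Modified duration first:
  t   CF        PV=CF/(1+0.095)^t    t·PV
  1       105.00        95.8904        95.8904
  2       105.00        87.5712       175.1423
  3       105.00        79.9737       239.9210
  4     2,105.00     1,464.1839     5,856.7356
  Σ                  1,727.6191     6,367.6892
P = 1,727.6191; D_Mac = 3.68582 yrs; D_mod = 3.68582/(1+0.095) = 3.36604 yrs.
ΔP/P ≈ -D_mod · Δy = -3.36604 × (-0.0225) = +0.075736 = +7.5736%.

+7.57%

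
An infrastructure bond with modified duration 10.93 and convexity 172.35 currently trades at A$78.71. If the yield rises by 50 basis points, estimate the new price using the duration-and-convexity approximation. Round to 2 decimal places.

A$74.58

Duration effect: -D_mod·Δy = -10.93 × (+0.005) = -0.054650
Convexity effect: ½·C·(Δy)² = 0.5 × 172.35 × (0.005)² = +0.002154375
ΔP/P ≈ -0.054650 + 0.002154375 = -0.052495625
New price ≈ 78.71 × (1 - 0.052495625) = 74.57806935625.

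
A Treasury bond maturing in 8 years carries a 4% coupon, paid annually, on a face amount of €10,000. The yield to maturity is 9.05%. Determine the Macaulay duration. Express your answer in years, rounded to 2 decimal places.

6.79 years

Periodic yield y = 0.0905. Discount each cash flow and weight by its year:
  t   CF        PV=CF/(1+0.0905)^t    t·PV
  1       400.00       366.8042       366.8042
  2       400.00       336.3633       672.7267
  3       400.00       308.4487       925.3462
  4       400.00       282.8507     1,131.4029
  5       400.00       259.3771     1,296.8855
  6       400.00       237.8515     1,427.1093
  7       400.00       218.1124     1,526.7866
  8    10,400.00     5,200.2950    41,602.3599
  Σ                  7,210.1030    48,949.4213
Price P = Σ PV = 7,210.1030.
Macaulay duration = Σ(t·PV) / P = 48,949.4213 / 7,210.1030 = 6.78900 years.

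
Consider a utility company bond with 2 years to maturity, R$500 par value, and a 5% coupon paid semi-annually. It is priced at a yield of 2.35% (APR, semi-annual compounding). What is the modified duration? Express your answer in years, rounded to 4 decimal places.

Periodic yield y = 0.01175. First find Macaulay duration:
  t   CF        PV=CF/(1+0.01175)^t    t·PV
  1        12.50        12.3548        12.3548
  2        12.50        12.2113        24.4227
  3        12.50        12.0695        36.2086
  4       512.50       489.1038     1,956.4151
  Σ                    525.7395     2,029.4012
P = 525.7395; Macaulay duration = 2,029.4012 / 525.7395 = 3.86009 half-year periods = 1.93004 years.
Modified duration = D_Mac / (1 + y) = 1.93004 / 1.01175 = 1.90763 years.

1.9076 years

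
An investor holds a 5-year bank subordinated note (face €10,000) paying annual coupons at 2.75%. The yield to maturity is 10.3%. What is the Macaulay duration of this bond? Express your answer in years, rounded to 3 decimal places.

Periodic yield y = 0.103. Discount each cash flow and weight by its year:
  t   CF        PV=CF/(1+0.103)^t    t·PV
  1       275.00       249.3200       249.3200
  2       275.00       226.0381       452.0762
  3       275.00       204.9303       614.7909
  4       275.00       185.7936       743.1742
  5    10,275.00     6,293.6744    31,468.3718
  Σ                  7,159.7564    33,527.7331
Price P = Σ PV = 7,159.7564.
Macaulay duration = Σ(t·PV) / P = 33,527.7331 / 7,159.7564 = 4.68280 years.

4.683 years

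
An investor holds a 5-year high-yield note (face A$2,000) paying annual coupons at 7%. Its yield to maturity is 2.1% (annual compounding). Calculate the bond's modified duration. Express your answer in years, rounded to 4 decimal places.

4.3625 years

Periodic yield y = 0.021. First find Macaulay duration:
  t   CF        PV=CF/(1+0.021)^t    t·PV
  1       140.00       137.1205       137.1205
  2       140.00       134.3002       268.6003
  3       140.00       131.5379       394.6136
  4       140.00       128.8324       515.3296
  5     2,140.00     1,928.7905     9,643.9526
  Σ                  2,460.5814    10,959.6166
P = 2,460.5814; Macaulay duration = 10,959.6166 / 2,460.5814 = 4.45408 years.
Modified duration = D_Mac / (1 + y) = 4.45408 / 1.021 = 4.36246 years.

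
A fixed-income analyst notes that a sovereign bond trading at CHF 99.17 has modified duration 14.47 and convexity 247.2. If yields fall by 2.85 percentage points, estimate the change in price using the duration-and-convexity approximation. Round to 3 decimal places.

+CHF 50.853

Duration effect: -D_mod·Δy = -14.47 × (-0.0285) = +0.412395
Convexity effect: ½·C·(Δy)² = 0.5 × 247.2 × (-0.0285)² = +0.1003941
ΔP/P ≈ +0.412395 + 0.1003941 = +0.5127891
ΔP ≈ 99.17 × (+0.5127891) = +50.853295047.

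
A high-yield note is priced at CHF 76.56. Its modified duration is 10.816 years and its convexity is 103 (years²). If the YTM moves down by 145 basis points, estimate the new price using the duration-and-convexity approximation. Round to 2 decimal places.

Duration effect: -D_mod·Δy = -10.816 × (-0.0145) = +0.156832
Convexity effect: ½·C·(Δy)² = 0.5 × 103 × (-0.0145)² = +0.010827875
ΔP/P ≈ +0.156832 + 0.010827875 = +0.167659875
New price ≈ 76.56 × (1 + 0.167659875) = 89.39604003.

CHF 89.40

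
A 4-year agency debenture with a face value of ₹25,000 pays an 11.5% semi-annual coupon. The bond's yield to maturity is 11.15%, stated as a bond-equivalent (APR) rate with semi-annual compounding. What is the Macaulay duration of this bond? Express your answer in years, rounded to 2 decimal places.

Periodic yield y = 0.05575. Discount each cash flow and weight by its period:
  t   CF        PV=CF/(1+0.05575)^t    t·PV
  1     1,437.50     1,361.5913     1,361.5913
  2     1,437.50     1,289.6910     2,579.3820
  3     1,437.50     1,221.5875     3,664.7625
  4     1,437.50     1,157.0803     4,628.3211
  5     1,437.50     1,095.9794     5,479.8971
  6     1,437.50     1,038.1051     6,228.6304
  7     1,437.50       983.2868     6,883.0078
  8    26,437.50    17,128.9864   137,031.8910
  Σ                 25,276.3078   167,857.4834
Price P = Σ PV = 25,276.3078.
Macaulay duration = Σ(t·PV) / P = 167,857.4834 / 25,276.3078 = 6.64090 half-year periods.
In years: 6.64090 / 2 = 3.32045 years.

3.32 years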